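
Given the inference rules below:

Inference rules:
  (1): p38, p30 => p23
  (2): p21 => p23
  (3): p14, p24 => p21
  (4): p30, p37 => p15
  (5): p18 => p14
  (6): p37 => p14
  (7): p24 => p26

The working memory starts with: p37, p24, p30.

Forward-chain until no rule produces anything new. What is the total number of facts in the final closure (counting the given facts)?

Round 1 fires (4), (6), (7), giving p15, p14, p26.
Round 2 fires (3), giving p21.
Round 3 fires (2), giving p23.
Closure: {p14, p15, p21, p23, p24, p26, p30, p37} — 8 facts.

8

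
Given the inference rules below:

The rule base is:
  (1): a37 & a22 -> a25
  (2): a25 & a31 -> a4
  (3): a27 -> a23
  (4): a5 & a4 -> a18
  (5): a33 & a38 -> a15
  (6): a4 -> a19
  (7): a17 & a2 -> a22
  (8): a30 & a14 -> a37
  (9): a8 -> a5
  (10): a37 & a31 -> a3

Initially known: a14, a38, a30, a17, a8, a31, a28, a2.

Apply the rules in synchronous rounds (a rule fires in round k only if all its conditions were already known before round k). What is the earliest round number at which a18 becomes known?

Round 1: (7) [a17 & a2 -> a22]; (8) [a30 & a14 -> a37]; (9) [a8 -> a5]. New: a22, a37, a5.
Round 2: (1) [a37 & a22 -> a25]; (10) [a37 & a31 -> a3]. New: a25, a3.
Round 3: (2) [a25 & a31 -> a4]. New: a4.
Round 4: (4) [a5 & a4 -> a18]; (6) [a4 -> a19]. New: a18, a19.
a18 first appears in round 4.

4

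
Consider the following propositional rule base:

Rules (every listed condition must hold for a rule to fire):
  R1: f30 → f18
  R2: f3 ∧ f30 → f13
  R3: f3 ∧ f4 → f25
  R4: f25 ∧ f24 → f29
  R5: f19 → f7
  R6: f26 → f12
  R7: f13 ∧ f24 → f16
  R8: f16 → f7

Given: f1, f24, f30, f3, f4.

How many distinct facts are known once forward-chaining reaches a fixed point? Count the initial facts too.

11

Round 1 — R1, R2, R3, derive f18, f13, f25.
Round 2 — R4, R7, derive f29, f16.
Round 3 — R8, derive f7.
Closure: {f1, f13, f16, f18, f24, f25, f29, f3, f30, f4, f7} — 11 facts.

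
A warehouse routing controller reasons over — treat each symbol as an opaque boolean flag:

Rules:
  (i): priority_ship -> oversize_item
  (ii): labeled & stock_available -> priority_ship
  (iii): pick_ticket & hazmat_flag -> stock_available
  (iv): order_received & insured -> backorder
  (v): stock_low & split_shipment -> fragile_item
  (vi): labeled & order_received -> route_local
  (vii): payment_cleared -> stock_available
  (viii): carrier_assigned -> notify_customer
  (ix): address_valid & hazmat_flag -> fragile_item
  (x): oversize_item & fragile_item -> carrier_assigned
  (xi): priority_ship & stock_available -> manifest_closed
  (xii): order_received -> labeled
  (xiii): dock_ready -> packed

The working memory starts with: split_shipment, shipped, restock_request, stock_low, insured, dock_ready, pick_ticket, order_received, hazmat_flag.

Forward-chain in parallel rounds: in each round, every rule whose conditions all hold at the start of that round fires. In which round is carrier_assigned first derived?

4

Round 1: (iii) [pick_ticket & hazmat_flag -> stock_available]; (iv) [order_received & insured -> backorder]; (v) [stock_low & split_shipment -> fragile_item]; (xii) [order_received -> labeled]; (xiii) [dock_ready -> packed]. Adds stock_available, backorder, fragile_item, labeled, packed.
Round 2: (ii) [labeled & stock_available -> priority_ship]; (vi) [labeled & order_received -> route_local]. Adds priority_ship, route_local.
Round 3: (i) [priority_ship -> oversize_item]; (xi) [priority_ship & stock_available -> manifest_closed]. Adds oversize_item, manifest_closed.
Round 4: (x) [oversize_item & fragile_item -> carrier_assigned]. Adds carrier_assigned.
carrier_assigned first appears in round 4.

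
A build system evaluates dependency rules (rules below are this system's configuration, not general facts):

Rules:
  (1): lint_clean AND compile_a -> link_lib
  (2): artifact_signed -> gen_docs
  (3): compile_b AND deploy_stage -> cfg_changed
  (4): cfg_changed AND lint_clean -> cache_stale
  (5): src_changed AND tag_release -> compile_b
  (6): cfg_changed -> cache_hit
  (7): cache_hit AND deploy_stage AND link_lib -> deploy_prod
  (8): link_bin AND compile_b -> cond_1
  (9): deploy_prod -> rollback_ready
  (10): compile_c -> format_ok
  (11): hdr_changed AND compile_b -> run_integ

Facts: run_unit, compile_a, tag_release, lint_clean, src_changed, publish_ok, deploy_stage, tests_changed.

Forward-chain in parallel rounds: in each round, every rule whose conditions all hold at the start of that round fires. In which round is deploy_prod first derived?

4

Round 1: (1) [lint_clean AND compile_a -> link_lib]; (5) [src_changed AND tag_release -> compile_b]. New: link_lib, compile_b.
Round 2: (3) [compile_b AND deploy_stage -> cfg_changed]. New: cfg_changed.
Round 3: (4) [cfg_changed AND lint_clean -> cache_stale]; (6) [cfg_changed -> cache_hit]. New: cache_stale, cache_hit.
Round 4: (7) [cache_hit AND deploy_stage AND link_lib -> deploy_prod]. New: deploy_prod.
deploy_prod first appears in round 4.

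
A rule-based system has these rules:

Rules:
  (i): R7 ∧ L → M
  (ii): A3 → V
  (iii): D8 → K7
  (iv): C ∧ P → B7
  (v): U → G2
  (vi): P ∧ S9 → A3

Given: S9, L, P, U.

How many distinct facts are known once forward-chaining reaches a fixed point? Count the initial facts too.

Round 1 fires (v), (vi), giving G2, A3.
Round 2 fires (ii), giving V.
Closure: {A3, G2, L, P, S9, U, V} — 7 facts.

7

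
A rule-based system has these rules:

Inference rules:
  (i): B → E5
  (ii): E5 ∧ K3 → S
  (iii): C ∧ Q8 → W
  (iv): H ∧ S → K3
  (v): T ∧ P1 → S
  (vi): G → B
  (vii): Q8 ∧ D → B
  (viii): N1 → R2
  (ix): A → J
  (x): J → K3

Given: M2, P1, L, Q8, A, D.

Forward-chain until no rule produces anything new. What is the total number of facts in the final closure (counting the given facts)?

Round 1: (vii) [Q8 ∧ D → B]; (ix) [A → J]. Adds B, J.
Round 2: (i) [B → E5]; (x) [J → K3]. Adds E5, K3.
Round 3: (ii) [E5 ∧ K3 → S]. Adds S.
Closure: {A, B, D, E5, J, K3, L, M2, P1, Q8, S} — 11 facts.

11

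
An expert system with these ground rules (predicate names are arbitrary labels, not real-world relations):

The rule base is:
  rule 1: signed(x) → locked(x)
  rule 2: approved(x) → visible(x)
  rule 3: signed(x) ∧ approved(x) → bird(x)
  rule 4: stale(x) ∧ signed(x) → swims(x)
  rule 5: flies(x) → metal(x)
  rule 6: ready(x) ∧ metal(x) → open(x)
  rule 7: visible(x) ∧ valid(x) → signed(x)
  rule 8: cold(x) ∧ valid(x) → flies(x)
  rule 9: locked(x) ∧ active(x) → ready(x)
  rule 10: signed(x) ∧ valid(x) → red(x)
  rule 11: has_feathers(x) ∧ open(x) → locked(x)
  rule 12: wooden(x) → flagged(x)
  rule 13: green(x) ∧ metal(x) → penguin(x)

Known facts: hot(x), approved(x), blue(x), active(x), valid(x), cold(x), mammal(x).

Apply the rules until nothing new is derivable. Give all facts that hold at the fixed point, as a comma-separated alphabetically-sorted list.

Round 1: rule 2 [approved(x) → visible(x)]; rule 8 [cold(x) ∧ valid(x) → flies(x)]. Adds visible(x), flies(x).
Round 2: rule 5 [flies(x) → metal(x)]; rule 7 [visible(x) ∧ valid(x) → signed(x)]. Adds metal(x), signed(x).
Round 3: rule 1 [signed(x) → locked(x)]; rule 3 [signed(x) ∧ approved(x) → bird(x)]; rule 10 [signed(x) ∧ valid(x) → red(x)]. Adds locked(x), bird(x), red(x).
Round 4: rule 9 [locked(x) ∧ active(x) → ready(x)]. Adds ready(x).
Round 5: rule 6 [ready(x) ∧ metal(x) → open(x)]. Adds open(x).

active(x), approved(x), bird(x), blue(x), cold(x), flies(x), hot(x), locked(x), mammal(x), metal(x), open(x), ready(x), red(x), signed(x), valid(x), visible(x)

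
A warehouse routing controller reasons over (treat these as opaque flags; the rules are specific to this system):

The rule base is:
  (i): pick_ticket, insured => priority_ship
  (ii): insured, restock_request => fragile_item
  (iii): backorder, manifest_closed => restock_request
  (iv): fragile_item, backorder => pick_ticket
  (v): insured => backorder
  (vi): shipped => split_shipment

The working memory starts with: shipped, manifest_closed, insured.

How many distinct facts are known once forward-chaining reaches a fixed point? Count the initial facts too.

Round 1: (v) [insured => backorder]; (vi) [shipped => split_shipment]. New: backorder, split_shipment.
Round 2: (iii) [backorder, manifest_closed => restock_request]. New: restock_request.
Round 3: (ii) [insured, restock_request => fragile_item]. New: fragile_item.
Round 4: (iv) [fragile_item, backorder => pick_ticket]. New: pick_ticket.
Round 5: (i) [pick_ticket, insured => priority_ship]. New: priority_ship.
Closure: {backorder, fragile_item, insured, manifest_closed, pick_ticket, priority_ship, restock_request, shipped, split_shipment} — 9 facts.

9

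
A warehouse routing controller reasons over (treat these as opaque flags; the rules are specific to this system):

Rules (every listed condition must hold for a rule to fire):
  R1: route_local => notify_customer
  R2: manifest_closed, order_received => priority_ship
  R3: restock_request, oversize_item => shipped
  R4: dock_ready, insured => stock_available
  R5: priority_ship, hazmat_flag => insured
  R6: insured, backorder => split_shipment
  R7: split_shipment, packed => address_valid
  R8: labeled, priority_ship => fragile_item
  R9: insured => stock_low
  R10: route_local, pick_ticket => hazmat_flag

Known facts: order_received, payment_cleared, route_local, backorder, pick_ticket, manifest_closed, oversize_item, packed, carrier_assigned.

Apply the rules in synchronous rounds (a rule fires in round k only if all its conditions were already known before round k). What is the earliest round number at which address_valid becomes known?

4

Round 1: R1 [route_local => notify_customer]; R2 [manifest_closed, order_received => priority_ship]; R10 [route_local, pick_ticket => hazmat_flag]. Adds notify_customer, priority_ship, hazmat_flag.
Round 2: R5 [priority_ship, hazmat_flag => insured]. Adds insured.
Round 3: R6 [insured, backorder => split_shipment]; R9 [insured => stock_low]. Adds split_shipment, stock_low.
Round 4: R7 [split_shipment, packed => address_valid]. Adds address_valid.
address_valid first appears in round 4.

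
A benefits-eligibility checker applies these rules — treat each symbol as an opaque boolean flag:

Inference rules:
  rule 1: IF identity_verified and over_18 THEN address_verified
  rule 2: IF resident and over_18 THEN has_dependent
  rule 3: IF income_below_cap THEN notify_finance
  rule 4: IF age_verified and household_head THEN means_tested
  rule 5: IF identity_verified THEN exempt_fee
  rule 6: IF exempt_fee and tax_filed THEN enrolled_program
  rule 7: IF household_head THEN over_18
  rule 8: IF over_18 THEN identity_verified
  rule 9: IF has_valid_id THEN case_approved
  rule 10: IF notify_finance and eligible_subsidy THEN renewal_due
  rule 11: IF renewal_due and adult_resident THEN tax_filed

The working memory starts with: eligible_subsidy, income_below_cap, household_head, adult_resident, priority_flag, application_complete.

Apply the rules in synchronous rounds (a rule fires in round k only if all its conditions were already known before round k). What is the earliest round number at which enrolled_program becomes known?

Round 1 fires rule 3, rule 7, giving notify_finance, over_18.
Round 2 fires rule 8, rule 10, giving identity_verified, renewal_due.
Round 3 fires rule 1, rule 5, rule 11, giving address_verified, exempt_fee, tax_filed.
Round 4 fires rule 6, giving enrolled_program.
enrolled_program first appears in round 4.

4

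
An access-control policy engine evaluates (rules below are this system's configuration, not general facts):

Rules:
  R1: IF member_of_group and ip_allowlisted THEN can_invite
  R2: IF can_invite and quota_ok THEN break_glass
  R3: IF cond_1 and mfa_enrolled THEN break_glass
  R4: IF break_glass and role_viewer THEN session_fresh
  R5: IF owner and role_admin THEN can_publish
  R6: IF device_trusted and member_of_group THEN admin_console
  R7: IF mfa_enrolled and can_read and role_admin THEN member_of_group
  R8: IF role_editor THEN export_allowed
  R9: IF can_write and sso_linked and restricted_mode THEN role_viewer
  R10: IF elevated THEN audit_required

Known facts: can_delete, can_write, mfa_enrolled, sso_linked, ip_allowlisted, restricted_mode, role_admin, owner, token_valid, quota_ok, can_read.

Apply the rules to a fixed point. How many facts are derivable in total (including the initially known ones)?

17

Round 1 — R5, R7, R9, derive can_publish, member_of_group, role_viewer.
Round 2 — R1, derive can_invite.
Round 3 — R2, derive break_glass.
Round 4 — R4, derive session_fresh.
Closure: {break_glass, can_delete, can_invite, can_publish, can_read, can_write, ip_allowlisted, member_of_group, mfa_enrolled, owner, quota_ok, restricted_mode, role_admin, role_viewer, session_fresh, sso_linked, token_valid} — 17 facts.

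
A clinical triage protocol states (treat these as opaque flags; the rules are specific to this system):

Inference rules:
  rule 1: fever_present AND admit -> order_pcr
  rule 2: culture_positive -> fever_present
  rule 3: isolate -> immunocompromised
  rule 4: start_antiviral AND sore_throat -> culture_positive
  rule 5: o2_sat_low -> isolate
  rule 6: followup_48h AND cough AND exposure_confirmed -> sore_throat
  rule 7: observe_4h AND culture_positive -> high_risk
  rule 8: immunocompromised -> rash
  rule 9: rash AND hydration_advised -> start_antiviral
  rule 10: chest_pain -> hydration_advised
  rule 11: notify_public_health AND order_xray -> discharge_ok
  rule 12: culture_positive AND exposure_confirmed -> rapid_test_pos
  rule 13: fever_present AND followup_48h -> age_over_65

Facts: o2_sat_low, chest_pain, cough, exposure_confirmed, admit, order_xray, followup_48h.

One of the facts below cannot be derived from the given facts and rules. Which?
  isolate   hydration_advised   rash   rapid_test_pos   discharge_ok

discharge_ok

Round 1: rule 5 [o2_sat_low -> isolate]; rule 6 [followup_48h AND cough AND exposure_confirmed -> sore_throat]; rule 10 [chest_pain -> hydration_advised]. New: isolate, sore_throat, hydration_advised.
Round 2: rule 3 [isolate -> immunocompromised]. New: immunocompromised.
Round 3: rule 8 [immunocompromised -> rash]. New: rash.
Round 4: rule 9 [rash AND hydration_advised -> start_antiviral]. New: start_antiviral.
Round 5: rule 4 [start_antiviral AND sore_throat -> culture_positive]. New: culture_positive.
Round 6: rule 2 [culture_positive -> fever_present]; rule 12 [culture_positive AND exposure_confirmed -> rapid_test_pos]. New: fever_present, rapid_test_pos.
Round 7: rule 1 [fever_present AND admit -> order_pcr]; rule 13 [fever_present AND followup_48h -> age_over_65]. New: order_pcr, age_over_65.
Derived: rash (round 3), rapid_test_pos (round 6), isolate (round 1), hydration_advised (round 1). discharge_ok never appears in any round.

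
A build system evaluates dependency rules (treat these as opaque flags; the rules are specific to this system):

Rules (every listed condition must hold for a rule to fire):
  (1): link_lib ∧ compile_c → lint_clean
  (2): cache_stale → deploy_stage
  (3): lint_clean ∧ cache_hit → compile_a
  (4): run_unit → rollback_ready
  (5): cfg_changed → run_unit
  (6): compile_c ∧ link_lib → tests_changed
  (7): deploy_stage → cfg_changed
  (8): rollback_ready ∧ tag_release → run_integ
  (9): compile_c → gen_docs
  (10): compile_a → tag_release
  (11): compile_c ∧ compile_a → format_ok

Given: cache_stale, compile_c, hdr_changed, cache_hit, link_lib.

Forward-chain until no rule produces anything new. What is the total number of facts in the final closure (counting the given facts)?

[1] (1) [link_lib ∧ compile_c → lint_clean]; (2) [cache_stale → deploy_stage]; (6) [compile_c ∧ link_lib → tests_changed]; (9) [compile_c → gen_docs]. ⇒ new: lint_clean, deploy_stage, tests_changed, gen_docs.
[2] (3) [lint_clean ∧ cache_hit → compile_a]; (7) [deploy_stage → cfg_changed]. ⇒ new: compile_a, cfg_changed.
[3] (5) [cfg_changed → run_unit]; (10) [compile_a → tag_release]; (11) [compile_c ∧ compile_a → format_ok]. ⇒ new: run_unit, tag_release, format_ok.
[4] (4) [run_unit → rollback_ready]. ⇒ new: rollback_ready.
[5] (8) [rollback_ready ∧ tag_release → run_integ]. ⇒ new: run_integ.
Closure: {cache_hit, cache_stale, cfg_changed, compile_a, compile_c, deploy_stage, format_ok, gen_docs, hdr_changed, link_lib, lint_clean, rollback_ready, run_integ, run_unit, tag_release, tests_changed} — 16 facts.

16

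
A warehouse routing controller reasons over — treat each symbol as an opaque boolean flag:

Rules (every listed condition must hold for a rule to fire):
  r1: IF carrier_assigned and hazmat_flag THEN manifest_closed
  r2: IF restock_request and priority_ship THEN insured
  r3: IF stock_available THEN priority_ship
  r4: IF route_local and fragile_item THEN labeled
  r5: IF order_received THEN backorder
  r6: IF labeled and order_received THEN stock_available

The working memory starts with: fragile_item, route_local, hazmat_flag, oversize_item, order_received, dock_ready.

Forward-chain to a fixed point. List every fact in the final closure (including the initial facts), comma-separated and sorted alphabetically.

Round 1: r4 [IF route_local and fragile_item THEN labeled]; r5 [IF order_received THEN backorder]. New: labeled, backorder.
Round 2: r6 [IF labeled and order_received THEN stock_available]. New: stock_available.
Round 3: r3 [IF stock_available THEN priority_ship]. New: priority_ship.

backorder, dock_ready, fragile_item, hazmat_flag, labeled, order_received, oversize_item, priority_ship, route_local, stock_available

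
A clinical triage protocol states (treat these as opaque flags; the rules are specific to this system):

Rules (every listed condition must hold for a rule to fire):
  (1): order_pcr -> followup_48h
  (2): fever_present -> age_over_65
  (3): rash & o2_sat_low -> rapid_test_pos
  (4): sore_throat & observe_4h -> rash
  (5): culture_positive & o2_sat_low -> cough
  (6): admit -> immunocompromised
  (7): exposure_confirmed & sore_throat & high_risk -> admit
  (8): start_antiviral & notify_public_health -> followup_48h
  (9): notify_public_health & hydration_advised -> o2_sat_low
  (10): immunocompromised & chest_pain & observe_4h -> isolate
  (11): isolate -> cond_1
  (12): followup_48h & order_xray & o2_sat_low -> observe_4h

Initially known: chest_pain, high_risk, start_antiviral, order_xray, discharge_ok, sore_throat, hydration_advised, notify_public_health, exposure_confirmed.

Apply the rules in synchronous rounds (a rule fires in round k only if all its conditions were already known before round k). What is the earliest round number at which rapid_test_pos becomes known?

4

Round 1: (7) [exposure_confirmed & sore_throat & high_risk -> admit]; (8) [start_antiviral & notify_public_health -> followup_48h]; (9) [notify_public_health & hydration_advised -> o2_sat_low]. Adds admit, followup_48h, o2_sat_low.
Round 2: (6) [admit -> immunocompromised]; (12) [followup_48h & order_xray & o2_sat_low -> observe_4h]. Adds immunocompromised, observe_4h.
Round 3: (4) [sore_throat & observe_4h -> rash]; (10) [immunocompromised & chest_pain & observe_4h -> isolate]. Adds rash, isolate.
Round 4: (3) [rash & o2_sat_low -> rapid_test_pos]; (11) [isolate -> cond_1]. Adds rapid_test_pos, cond_1.
rapid_test_pos first appears in round 4.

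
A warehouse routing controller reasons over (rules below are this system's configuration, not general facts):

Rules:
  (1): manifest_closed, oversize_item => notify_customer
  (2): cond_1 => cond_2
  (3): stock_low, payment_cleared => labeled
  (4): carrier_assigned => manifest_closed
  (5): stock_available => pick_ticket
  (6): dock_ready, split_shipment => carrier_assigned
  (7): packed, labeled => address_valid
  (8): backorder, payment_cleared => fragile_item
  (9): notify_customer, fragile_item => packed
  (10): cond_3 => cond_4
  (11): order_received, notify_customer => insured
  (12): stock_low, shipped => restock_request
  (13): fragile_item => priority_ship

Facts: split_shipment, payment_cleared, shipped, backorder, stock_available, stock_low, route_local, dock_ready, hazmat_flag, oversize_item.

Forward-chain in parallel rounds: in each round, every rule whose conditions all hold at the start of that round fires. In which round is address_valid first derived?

5

[1] (3) [stock_low, payment_cleared => labeled]; (5) [stock_available => pick_ticket]; (6) [dock_ready, split_shipment => carrier_assigned]; (8) [backorder, payment_cleared => fragile_item]; (12) [stock_low, shipped => restock_request]. ⇒ new: labeled, pick_ticket, carrier_assigned, fragile_item, restock_request.
[2] (4) [carrier_assigned => manifest_closed]; (13) [fragile_item => priority_ship]. ⇒ new: manifest_closed, priority_ship.
[3] (1) [manifest_closed, oversize_item => notify_customer]. ⇒ new: notify_customer.
[4] (9) [notify_customer, fragile_item => packed]. ⇒ new: packed.
[5] (7) [packed, labeled => address_valid]. ⇒ new: address_valid.
address_valid first appears in round 5.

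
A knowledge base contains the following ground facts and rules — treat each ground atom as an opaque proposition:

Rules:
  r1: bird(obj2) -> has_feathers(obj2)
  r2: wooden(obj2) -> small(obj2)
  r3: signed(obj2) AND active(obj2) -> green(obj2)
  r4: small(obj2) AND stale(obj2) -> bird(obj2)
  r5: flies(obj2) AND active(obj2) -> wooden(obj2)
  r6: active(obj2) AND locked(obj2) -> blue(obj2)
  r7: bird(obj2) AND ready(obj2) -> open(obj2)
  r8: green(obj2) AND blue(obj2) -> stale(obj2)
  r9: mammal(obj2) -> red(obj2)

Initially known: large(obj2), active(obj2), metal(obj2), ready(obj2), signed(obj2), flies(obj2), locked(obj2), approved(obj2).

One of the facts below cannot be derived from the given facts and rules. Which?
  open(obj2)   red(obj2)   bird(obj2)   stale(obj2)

Round 1 — r3, r5, r6, derive green(obj2), wooden(obj2), blue(obj2).
Round 2 — r2, r8, derive small(obj2), stale(obj2).
Round 3 — r4, derive bird(obj2).
Round 4 — r1, r7, derive has_feathers(obj2), open(obj2).
Derived: stale(obj2) (round 2), open(obj2) (round 4), bird(obj2) (round 3). red(obj2) never appears in any round.

red(obj2)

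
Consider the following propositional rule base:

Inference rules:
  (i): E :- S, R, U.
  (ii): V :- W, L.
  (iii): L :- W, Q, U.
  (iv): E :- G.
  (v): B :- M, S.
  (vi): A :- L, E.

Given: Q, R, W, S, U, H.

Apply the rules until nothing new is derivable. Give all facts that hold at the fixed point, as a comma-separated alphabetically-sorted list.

A, E, H, L, Q, R, S, U, V, W

Round 1: (i) [E :- S, R, U.]; (iii) [L :- W, Q, U.]. Adds E, L.
Round 2: (ii) [V :- W, L.]; (vi) [A :- L, E.]. Adds V, A.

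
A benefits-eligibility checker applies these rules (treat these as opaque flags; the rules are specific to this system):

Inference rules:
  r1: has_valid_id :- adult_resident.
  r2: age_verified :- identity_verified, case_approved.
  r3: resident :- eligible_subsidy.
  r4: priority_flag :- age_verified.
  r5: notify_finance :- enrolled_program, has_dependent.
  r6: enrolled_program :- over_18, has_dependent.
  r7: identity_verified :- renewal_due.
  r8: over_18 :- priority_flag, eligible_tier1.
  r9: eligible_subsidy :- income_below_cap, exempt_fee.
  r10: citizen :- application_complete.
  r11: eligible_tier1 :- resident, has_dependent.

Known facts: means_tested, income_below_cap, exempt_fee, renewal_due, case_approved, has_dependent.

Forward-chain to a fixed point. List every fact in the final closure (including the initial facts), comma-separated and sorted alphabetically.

Round 1 fires r7, r9, giving identity_verified, eligible_subsidy.
Round 2 fires r2, r3, giving age_verified, resident.
Round 3 fires r4, r11, giving priority_flag, eligible_tier1.
Round 4 fires r8, giving over_18.
Round 5 fires r6, giving enrolled_program.
Round 6 fires r5, giving notify_finance.

age_verified, case_approved, eligible_subsidy, eligible_tier1, enrolled_program, exempt_fee, has_dependent, identity_verified, income_below_cap, means_tested, notify_finance, over_18, priority_flag, renewal_due, resident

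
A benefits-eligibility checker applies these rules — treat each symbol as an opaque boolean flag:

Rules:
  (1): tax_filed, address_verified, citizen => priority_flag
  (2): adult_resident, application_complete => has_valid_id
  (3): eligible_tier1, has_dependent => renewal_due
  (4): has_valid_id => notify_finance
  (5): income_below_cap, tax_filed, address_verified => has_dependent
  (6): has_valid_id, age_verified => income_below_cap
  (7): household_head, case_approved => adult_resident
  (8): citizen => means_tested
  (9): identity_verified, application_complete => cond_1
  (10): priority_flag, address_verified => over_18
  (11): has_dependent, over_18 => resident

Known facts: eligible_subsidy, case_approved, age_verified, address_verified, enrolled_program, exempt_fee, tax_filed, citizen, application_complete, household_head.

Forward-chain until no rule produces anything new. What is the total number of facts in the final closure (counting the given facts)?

Round 1: (1) [tax_filed, address_verified, citizen => priority_flag]; (7) [household_head, case_approved => adult_resident]; (8) [citizen => means_tested]. New: priority_flag, adult_resident, means_tested.
Round 2: (2) [adult_resident, application_complete => has_valid_id]; (10) [priority_flag, address_verified => over_18]. New: has_valid_id, over_18.
Round 3: (4) [has_valid_id => notify_finance]; (6) [has_valid_id, age_verified => income_below_cap]. New: notify_finance, income_below_cap.
Round 4: (5) [income_below_cap, tax_filed, address_verified => has_dependent]. New: has_dependent.
Round 5: (11) [has_dependent, over_18 => resident]. New: resident.
Closure: {address_verified, adult_resident, age_verified, application_complete, case_approved, citizen, eligible_subsidy, enrolled_program, exempt_fee, has_dependent, has_valid_id, household_head, income_below_cap, means_tested, notify_finance, over_18, priority_flag, resident, tax_filed} — 19 facts.

19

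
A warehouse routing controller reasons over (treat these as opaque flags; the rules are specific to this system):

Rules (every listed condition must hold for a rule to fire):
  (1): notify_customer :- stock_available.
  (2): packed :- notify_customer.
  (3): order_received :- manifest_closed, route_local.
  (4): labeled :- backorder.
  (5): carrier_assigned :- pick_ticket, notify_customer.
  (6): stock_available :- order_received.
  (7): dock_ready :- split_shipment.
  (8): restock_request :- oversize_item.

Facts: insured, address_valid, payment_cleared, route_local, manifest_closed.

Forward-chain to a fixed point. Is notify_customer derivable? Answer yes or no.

yes

[1] (3) [order_received :- manifest_closed, route_local.]. ⇒ new: order_received.
[2] (6) [stock_available :- order_received.]. ⇒ new: stock_available.
[3] (1) [notify_customer :- stock_available.]. ⇒ new: notify_customer.
[4] (2) [packed :- notify_customer.]. ⇒ new: packed.
notify_customer appears in round 3, so it is derivable.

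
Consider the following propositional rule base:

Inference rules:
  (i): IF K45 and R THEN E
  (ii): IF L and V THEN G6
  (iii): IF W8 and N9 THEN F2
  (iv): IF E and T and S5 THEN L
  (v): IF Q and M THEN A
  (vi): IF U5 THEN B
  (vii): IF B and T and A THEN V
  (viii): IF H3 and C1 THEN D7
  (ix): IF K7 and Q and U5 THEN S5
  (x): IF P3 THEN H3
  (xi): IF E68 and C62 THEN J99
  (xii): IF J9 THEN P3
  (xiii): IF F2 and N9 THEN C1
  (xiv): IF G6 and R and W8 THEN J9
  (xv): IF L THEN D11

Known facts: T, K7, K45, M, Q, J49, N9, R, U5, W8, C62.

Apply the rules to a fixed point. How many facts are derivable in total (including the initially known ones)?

25

[1] (i) [IF K45 and R THEN E]; (iii) [IF W8 and N9 THEN F2]; (v) [IF Q and M THEN A]; (vi) [IF U5 THEN B]; (ix) [IF K7 and Q and U5 THEN S5]. ⇒ new: E, F2, A, B, S5.
[2] (iv) [IF E and T and S5 THEN L]; (vii) [IF B and T and A THEN V]; (xiii) [IF F2 and N9 THEN C1]. ⇒ new: L, V, C1.
[3] (ii) [IF L and V THEN G6]; (xv) [IF L THEN D11]. ⇒ new: G6, D11.
[4] (xiv) [IF G6 and R and W8 THEN J9]. ⇒ new: J9.
[5] (xii) [IF J9 THEN P3]. ⇒ new: P3.
[6] (x) [IF P3 THEN H3]. ⇒ new: H3.
[7] (viii) [IF H3 and C1 THEN D7]. ⇒ new: D7.
Closure: {A, B, C1, C62, D11, D7, E, F2, G6, H3, J49, J9, K45, K7, L, M, N9, P3, Q, R, S5, T, U5, V, W8} — 25 facts.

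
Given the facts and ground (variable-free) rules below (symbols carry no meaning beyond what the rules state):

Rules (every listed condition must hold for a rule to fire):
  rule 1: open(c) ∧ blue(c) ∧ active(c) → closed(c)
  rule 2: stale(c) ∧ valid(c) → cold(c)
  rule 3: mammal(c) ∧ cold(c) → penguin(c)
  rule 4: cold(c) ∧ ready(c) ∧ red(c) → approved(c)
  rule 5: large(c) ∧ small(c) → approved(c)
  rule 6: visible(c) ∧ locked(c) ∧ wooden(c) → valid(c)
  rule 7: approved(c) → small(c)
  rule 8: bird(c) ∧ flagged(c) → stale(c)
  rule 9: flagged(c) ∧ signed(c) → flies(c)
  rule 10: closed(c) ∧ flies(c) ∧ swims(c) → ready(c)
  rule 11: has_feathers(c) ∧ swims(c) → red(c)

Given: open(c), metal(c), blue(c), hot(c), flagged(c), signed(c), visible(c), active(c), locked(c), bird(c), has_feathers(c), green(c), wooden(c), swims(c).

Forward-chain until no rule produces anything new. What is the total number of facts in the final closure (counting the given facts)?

Round 1 fires rule 1, rule 6, rule 8, rule 9, rule 11, giving closed(c), valid(c), stale(c), flies(c), red(c).
Round 2 fires rule 2, rule 10, giving cold(c), ready(c).
Round 3 fires rule 4, giving approved(c).
Round 4 fires rule 7, giving small(c).
Closure: {active(c), approved(c), bird(c), blue(c), closed(c), cold(c), flagged(c), flies(c), green(c), has_feathers(c), hot(c), locked(c), metal(c), open(c), ready(c), red(c), signed(c), small(c), stale(c), swims(c), valid(c), visible(c), wooden(c)} — 23 facts.

23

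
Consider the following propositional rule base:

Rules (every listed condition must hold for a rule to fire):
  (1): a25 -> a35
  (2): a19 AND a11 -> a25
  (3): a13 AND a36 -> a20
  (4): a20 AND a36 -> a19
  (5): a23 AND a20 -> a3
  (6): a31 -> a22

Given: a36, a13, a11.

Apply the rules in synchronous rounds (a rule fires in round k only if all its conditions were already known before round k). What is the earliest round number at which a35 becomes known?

4

[1] (3) [a13 AND a36 -> a20]. ⇒ new: a20.
[2] (4) [a20 AND a36 -> a19]. ⇒ new: a19.
[3] (2) [a19 AND a11 -> a25]. ⇒ new: a25.
[4] (1) [a25 -> a35]. ⇒ new: a35.
a35 first appears in round 4.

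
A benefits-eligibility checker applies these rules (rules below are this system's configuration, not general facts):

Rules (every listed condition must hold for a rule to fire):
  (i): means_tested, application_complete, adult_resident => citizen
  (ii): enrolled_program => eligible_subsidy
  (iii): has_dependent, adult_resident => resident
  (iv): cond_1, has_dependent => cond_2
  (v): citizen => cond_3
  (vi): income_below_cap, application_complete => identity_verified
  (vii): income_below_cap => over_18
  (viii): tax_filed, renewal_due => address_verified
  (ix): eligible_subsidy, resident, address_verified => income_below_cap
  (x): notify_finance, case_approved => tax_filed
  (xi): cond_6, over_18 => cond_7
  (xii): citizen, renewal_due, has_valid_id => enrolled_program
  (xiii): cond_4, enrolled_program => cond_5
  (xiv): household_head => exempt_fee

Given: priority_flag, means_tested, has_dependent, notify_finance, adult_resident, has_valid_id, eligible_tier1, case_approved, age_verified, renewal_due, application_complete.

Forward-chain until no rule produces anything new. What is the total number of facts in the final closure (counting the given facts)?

21

[1] (i) [means_tested, application_complete, adult_resident => citizen]; (iii) [has_dependent, adult_resident => resident]; (x) [notify_finance, case_approved => tax_filed]. ⇒ new: citizen, resident, tax_filed.
[2] (v) [citizen => cond_3]; (viii) [tax_filed, renewal_due => address_verified]; (xii) [citizen, renewal_due, has_valid_id => enrolled_program]. ⇒ new: cond_3, address_verified, enrolled_program.
[3] (ii) [enrolled_program => eligible_subsidy]. ⇒ new: eligible_subsidy.
[4] (ix) [eligible_subsidy, resident, address_verified => income_below_cap]. ⇒ new: income_below_cap.
[5] (vi) [income_below_cap, application_complete => identity_verified]; (vii) [income_below_cap => over_18]. ⇒ new: identity_verified, over_18.
Closure: {address_verified, adult_resident, age_verified, application_complete, case_approved, citizen, cond_3, eligible_subsidy, eligible_tier1, enrolled_program, has_dependent, has_valid_id, identity_verified, income_below_cap, means_tested, notify_finance, over_18, priority_flag, renewal_due, resident, tax_filed} — 21 facts.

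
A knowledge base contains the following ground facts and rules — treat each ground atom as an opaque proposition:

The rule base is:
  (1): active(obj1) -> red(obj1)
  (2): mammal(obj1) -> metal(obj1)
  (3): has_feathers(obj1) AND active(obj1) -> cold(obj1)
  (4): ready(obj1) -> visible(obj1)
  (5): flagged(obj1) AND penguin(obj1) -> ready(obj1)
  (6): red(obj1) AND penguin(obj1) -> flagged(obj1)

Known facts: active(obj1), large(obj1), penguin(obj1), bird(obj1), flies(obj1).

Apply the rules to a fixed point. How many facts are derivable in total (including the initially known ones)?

Round 1: (1) [active(obj1) -> red(obj1)]. Adds red(obj1).
Round 2: (6) [red(obj1) AND penguin(obj1) -> flagged(obj1)]. Adds flagged(obj1).
Round 3: (5) [flagged(obj1) AND penguin(obj1) -> ready(obj1)]. Adds ready(obj1).
Round 4: (4) [ready(obj1) -> visible(obj1)]. Adds visible(obj1).
Closure: {active(obj1), bird(obj1), flagged(obj1), flies(obj1), large(obj1), penguin(obj1), ready(obj1), red(obj1), visible(obj1)} — 9 facts.

9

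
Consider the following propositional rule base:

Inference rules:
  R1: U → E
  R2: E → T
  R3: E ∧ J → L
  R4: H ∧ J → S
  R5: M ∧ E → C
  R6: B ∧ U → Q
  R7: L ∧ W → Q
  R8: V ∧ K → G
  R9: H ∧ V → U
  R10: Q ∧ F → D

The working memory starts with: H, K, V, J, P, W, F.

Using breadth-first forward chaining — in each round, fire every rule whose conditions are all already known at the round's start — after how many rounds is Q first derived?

4

Round 1: R4 [H ∧ J → S]; R8 [V ∧ K → G]; R9 [H ∧ V → U]. New: S, G, U.
Round 2: R1 [U → E]. New: E.
Round 3: R2 [E → T]; R3 [E ∧ J → L]. New: T, L.
Round 4: R7 [L ∧ W → Q]. New: Q.
Q first appears in round 4.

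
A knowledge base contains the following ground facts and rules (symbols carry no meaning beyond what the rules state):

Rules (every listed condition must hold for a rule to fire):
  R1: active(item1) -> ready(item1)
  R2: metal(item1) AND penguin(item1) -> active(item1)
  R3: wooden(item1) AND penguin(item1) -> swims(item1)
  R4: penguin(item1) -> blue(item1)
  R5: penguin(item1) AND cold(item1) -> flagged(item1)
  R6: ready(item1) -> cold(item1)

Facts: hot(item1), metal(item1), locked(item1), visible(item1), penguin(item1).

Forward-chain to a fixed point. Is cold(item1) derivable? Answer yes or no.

yes

Round 1 — R2, R4, derive active(item1), blue(item1).
Round 2 — R1, derive ready(item1).
Round 3 — R6, derive cold(item1).
Round 4 — R5, derive flagged(item1).
cold(item1) appears in round 3, so it is derivable.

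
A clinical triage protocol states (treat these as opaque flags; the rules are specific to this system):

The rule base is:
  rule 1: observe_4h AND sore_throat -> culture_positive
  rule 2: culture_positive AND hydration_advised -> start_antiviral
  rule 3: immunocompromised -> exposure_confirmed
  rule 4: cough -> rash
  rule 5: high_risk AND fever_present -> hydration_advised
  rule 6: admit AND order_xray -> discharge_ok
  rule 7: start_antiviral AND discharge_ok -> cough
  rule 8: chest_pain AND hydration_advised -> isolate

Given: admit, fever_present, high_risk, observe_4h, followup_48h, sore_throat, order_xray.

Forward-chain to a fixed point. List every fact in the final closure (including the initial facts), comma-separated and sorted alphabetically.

[1] rule 1 [observe_4h AND sore_throat -> culture_positive]; rule 5 [high_risk AND fever_present -> hydration_advised]; rule 6 [admit AND order_xray -> discharge_ok]. ⇒ new: culture_positive, hydration_advised, discharge_ok.
[2] rule 2 [culture_positive AND hydration_advised -> start_antiviral]. ⇒ new: start_antiviral.
[3] rule 7 [start_antiviral AND discharge_ok -> cough]. ⇒ new: cough.
[4] rule 4 [cough -> rash]. ⇒ new: rash.

admit, cough, culture_positive, discharge_ok, fever_present, followup_48h, high_risk, hydration_advised, observe_4h, order_xray, rash, sore_throat, start_antiviral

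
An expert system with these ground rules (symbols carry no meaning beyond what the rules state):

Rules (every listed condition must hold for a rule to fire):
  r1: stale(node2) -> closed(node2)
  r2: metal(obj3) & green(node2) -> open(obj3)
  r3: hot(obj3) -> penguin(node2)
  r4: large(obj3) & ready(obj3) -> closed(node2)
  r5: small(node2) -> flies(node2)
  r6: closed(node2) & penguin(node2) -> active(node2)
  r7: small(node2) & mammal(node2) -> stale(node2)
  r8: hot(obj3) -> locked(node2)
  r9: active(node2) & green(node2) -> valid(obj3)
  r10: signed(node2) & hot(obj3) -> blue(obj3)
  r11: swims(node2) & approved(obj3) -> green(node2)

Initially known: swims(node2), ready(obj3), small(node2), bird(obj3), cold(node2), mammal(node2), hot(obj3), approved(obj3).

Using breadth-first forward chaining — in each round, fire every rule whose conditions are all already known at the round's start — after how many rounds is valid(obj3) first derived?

4

Round 1: r3 [hot(obj3) -> penguin(node2)]; r5 [small(node2) -> flies(node2)]; r7 [small(node2) & mammal(node2) -> stale(node2)]; r8 [hot(obj3) -> locked(node2)]; r11 [swims(node2) & approved(obj3) -> green(node2)]. New: penguin(node2), flies(node2), stale(node2), locked(node2), green(node2).
Round 2: r1 [stale(node2) -> closed(node2)]. New: closed(node2).
Round 3: r6 [closed(node2) & penguin(node2) -> active(node2)]. New: active(node2).
Round 4: r9 [active(node2) & green(node2) -> valid(obj3)]. New: valid(obj3).
valid(obj3) first appears in round 4.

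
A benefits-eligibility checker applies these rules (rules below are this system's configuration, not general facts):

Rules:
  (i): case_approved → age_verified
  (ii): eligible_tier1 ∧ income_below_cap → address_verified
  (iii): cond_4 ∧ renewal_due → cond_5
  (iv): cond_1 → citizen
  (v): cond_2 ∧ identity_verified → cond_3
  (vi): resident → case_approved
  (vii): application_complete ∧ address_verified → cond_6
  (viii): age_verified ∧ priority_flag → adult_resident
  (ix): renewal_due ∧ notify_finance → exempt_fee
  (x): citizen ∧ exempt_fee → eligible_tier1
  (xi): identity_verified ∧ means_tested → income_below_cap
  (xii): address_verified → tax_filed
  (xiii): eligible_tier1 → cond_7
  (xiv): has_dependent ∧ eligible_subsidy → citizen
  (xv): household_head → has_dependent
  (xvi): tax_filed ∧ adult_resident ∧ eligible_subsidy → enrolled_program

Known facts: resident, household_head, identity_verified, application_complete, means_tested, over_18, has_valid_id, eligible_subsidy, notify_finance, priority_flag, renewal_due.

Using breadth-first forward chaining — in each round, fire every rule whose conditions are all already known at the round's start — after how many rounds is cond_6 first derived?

5

Round 1 fires (vi), (ix), (xi), (xv), giving case_approved, exempt_fee, income_below_cap, has_dependent.
Round 2 fires (i), (xiv), giving age_verified, citizen.
Round 3 fires (viii), (x), giving adult_resident, eligible_tier1.
Round 4 fires (ii), (xiii), giving address_verified, cond_7.
Round 5 fires (vii), (xii), giving cond_6, tax_filed.
cond_6 first appears in round 5.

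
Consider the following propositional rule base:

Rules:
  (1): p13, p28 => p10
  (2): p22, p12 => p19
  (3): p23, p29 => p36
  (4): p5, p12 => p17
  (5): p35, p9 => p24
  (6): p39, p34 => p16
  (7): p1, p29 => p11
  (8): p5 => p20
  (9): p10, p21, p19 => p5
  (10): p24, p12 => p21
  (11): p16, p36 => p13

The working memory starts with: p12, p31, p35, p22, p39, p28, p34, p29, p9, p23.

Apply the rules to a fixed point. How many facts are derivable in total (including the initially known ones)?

Round 1: (2) [p22, p12 => p19]; (3) [p23, p29 => p36]; (5) [p35, p9 => p24]; (6) [p39, p34 => p16]. Adds p19, p36, p24, p16.
Round 2: (10) [p24, p12 => p21]; (11) [p16, p36 => p13]. Adds p21, p13.
Round 3: (1) [p13, p28 => p10]. Adds p10.
Round 4: (9) [p10, p21, p19 => p5]. Adds p5.
Round 5: (4) [p5, p12 => p17]; (8) [p5 => p20]. Adds p17, p20.
Closure: {p10, p12, p13, p16, p17, p19, p20, p21, p22, p23, p24, p28, p29, p31, p34, p35, p36, p39, p5, p9} — 20 facts.

20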